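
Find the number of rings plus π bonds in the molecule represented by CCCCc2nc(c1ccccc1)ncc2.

Molecular formula from the SMILES: C14H16N2.
DoU = (2C + 2 + N − H − X)/2 = (2·14 + 2 + 2 − 16 − 0)/2 = 16/2 = 8.
(Structurally: 2 ring(s) + 6 π bond(s) = 8.)

8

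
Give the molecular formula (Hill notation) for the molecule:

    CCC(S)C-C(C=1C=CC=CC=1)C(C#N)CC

C15H21NS

Heavy atoms from the SMILES: 15 C, 1 N, 1 S.
Implicit hydrogens by atom environment:
  5 × C (aromatic): 1 H each → 5
  3 × C: 2 H each → 6
  3 × C: 1 H each → 3
  2 × C: 3 H each → 6
  1 × C: no H
  1 × C (aromatic): no H
  1 × N: no H
  1 × S: 1 H
  Total hydrogens = 21.
Molecular formula: C15H21NS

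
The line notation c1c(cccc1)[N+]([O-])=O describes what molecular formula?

Heavy atoms from the SMILES: 6 C, 1 N, 2 O.
Implicit hydrogens by atom environment:
  5 × C (aromatic): 1 H each → 5
  1 × C (aromatic): no H
  1 × N (charge +1): no H
  1 × O: no H
  1 × O (charge -1): no H
  Total hydrogens = 5.
Molecular formula: C6H5NO2

C6H5NO2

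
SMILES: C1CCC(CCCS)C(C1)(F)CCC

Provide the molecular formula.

Heavy atoms from the SMILES: 12 C, 1 F, 1 S.
Implicit hydrogens by atom environment:
  9 × C: 2 H each → 18
  1 × C: 3 H
  1 × C: 1 H
  1 × C: no H
  1 × F: no H
  1 × S: 1 H
  Total hydrogens = 23.
Molecular formula: C12H23FS

C12H23FS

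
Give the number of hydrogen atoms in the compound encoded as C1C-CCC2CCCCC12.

18

Hydrogens are implicit in SMILES; fill each atom to its normal valence:
  8 × C: 2 H each → 16
  2 × C: 1 H each → 2
  Total hydrogens = 18.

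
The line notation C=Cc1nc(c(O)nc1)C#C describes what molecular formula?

C8H6N2O

Heavy atoms from the SMILES: 8 C, 2 N, 1 O.
Implicit hydrogens by atom environment:
  3 × C (aromatic): no H
  2 × C: 1 H each → 2
  2 × N (aromatic): no H
  1 × C: 2 H
  1 × C (aromatic): 1 H
  1 × C: no H
  1 × O: 1 H
  Total hydrogens = 6.
Molecular formula: C8H6N2O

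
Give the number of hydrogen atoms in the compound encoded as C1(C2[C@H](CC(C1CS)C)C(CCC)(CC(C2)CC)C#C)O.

32

Hydrogens are implicit in SMILES; fill each atom to its normal valence:
  7 × C: 2 H each → 14
  7 × C: 1 H each → 7
  3 × C: 3 H each → 9
  2 × C: no H
  1 × O: 1 H
  1 × S: 1 H
  Total hydrogens = 32.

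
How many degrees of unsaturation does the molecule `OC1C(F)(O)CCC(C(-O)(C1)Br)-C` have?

1

Molecular formula from the SMILES: C8H14BrFO3.
DoU = (2C + 2 + N − H − X)/2 = (2·8 + 2 + 0 − 14 − 2)/2 = 2/2 = 1.
(Structurally: 1 ring(s) + 0 π bond(s) = 1.)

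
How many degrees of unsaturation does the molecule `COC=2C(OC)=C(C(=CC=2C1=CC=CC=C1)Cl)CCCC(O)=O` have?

9

Molecular formula from the SMILES: C18H19ClO4.
DoU = (2C + 2 + N − H − X)/2 = (2·18 + 2 + 0 − 19 − 1)/2 = 18/2 = 9.
(Structurally: 2 ring(s) + 7 π bond(s) = 9.)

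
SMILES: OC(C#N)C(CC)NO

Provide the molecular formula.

C5H10N2O2

Heavy atoms from the SMILES: 5 C, 2 N, 2 O.
Implicit hydrogens by atom environment:
  2 × C: 1 H each → 2
  2 × O: 1 H each → 2
  1 × C: 3 H
  1 × C: 2 H
  1 × C: no H
  1 × N: 1 H
  1 × N: no H
  Total hydrogens = 10.
Molecular formula: C5H10N2O2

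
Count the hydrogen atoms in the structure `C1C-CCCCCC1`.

16

Hydrogens are implicit in SMILES; fill each atom to its normal valence:
  8 × C: 2 H each → 16
  Total hydrogens = 16.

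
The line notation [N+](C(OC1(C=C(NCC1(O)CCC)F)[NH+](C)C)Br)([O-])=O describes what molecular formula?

C11H20BrFN3O4+

Heavy atoms from the SMILES: 1 Br, 11 C, 1 F, 3 N, 4 O.
Implicit hydrogens by atom environment:
  3 × C: 3 H each → 9
  3 × C: 2 H each → 6
  3 × C: no H
  2 × C: 1 H each → 2
  2 × O: no H
  1 × Br: no H
  1 × F: no H
  1 × N: 1 H
  1 × N (charge +1): 1 H
  1 × N (charge +1): no H
  1 × O: 1 H
  1 × O (charge -1): no H
  Total hydrogens = 20.
Net charge +1.
Molecular formula: C11H20BrFN3O4+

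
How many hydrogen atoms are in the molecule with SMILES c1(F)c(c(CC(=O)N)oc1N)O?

7

Hydrogens are implicit in SMILES; fill each atom to its normal valence:
  4 × C (aromatic): no H
  2 × N: 2 H each → 4
  1 × C: 2 H
  1 × C: no H
  1 × F: no H
  1 × O: 1 H
  1 × O (aromatic): no H
  1 × O: no H
  Total hydrogens = 7.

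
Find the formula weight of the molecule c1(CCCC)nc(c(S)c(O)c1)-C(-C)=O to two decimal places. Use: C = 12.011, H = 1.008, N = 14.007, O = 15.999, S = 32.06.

Molecular formula: C11H15NO2S.
M = 11×12.011 + 15×1.008 + 1×14.007 + 2×15.999 + 1×32.06 = 225.31 g/mol.

225.31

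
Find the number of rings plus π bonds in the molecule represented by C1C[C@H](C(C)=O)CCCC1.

2

Molecular formula from the SMILES: C9H16O.
DoU = (2C + 2 + N − H − X)/2 = (2·9 + 2 + 0 − 16 − 0)/2 = 4/2 = 2.
(Structurally: 1 ring(s) + 1 π bond(s) = 2.)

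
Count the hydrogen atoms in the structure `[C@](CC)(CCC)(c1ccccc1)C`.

20

Hydrogens are implicit in SMILES; fill each atom to its normal valence:
  5 × C (aromatic): 1 H each → 5
  3 × C: 3 H each → 9
  3 × C: 2 H each → 6
  1 × C: no H
  1 × C (aromatic): no H
  Total hydrogens = 20.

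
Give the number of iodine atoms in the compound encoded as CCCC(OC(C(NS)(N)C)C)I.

1

The symbol for iodine appears 1 time in the SMILES.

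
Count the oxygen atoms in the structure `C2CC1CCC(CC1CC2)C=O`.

1

The symbol for oxygen appears 1 time in the SMILES.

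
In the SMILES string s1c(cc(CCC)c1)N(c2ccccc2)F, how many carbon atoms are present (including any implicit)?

13

The symbol for carbon appears 13 times in the SMILES. Lowercase c denotes aromatic carbon and counts toward C.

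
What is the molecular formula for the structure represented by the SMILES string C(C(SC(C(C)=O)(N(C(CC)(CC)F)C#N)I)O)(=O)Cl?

Heavy atoms from the SMILES: 11 C, 1 Cl, 1 F, 1 I, 2 N, 3 O, 1 S.
Implicit hydrogens by atom environment:
  5 × C: no H
  3 × C: 3 H each → 9
  2 × C: 2 H each → 4
  2 × N: no H
  2 × O: no H
  1 × C: 1 H
  1 × Cl: no H
  1 × F: no H
  1 × I: no H
  1 × O: 1 H
  1 × S: no H
  Total hydrogens = 15.
Molecular formula: C11H15ClFIN2O3S

C11H15ClFIN2O3S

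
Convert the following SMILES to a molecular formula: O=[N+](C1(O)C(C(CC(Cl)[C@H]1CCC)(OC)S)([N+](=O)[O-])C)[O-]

Heavy atoms from the SMILES: 11 C, 1 Cl, 2 N, 6 O, 1 S.
Implicit hydrogens by atom environment:
  3 × C: 3 H each → 9
  3 × C: 2 H each → 6
  3 × C: no H
  3 × O: no H
  2 × C: 1 H each → 2
  2 × N (charge +1): no H
  2 × O (charge -1): no H
  1 × Cl: no H
  1 × O: 1 H
  1 × S: 1 H
  Total hydrogens = 19.
Molecular formula: C11H19ClN2O6S

C11H19ClN2O6S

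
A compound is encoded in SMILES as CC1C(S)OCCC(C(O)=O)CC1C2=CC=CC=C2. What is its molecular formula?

C15H20O3S

Heavy atoms from the SMILES: 15 C, 3 O, 1 S.
Implicit hydrogens by atom environment:
  5 × C (aromatic): 1 H each → 5
  4 × C: 1 H each → 4
  3 × C: 2 H each → 6
  2 × O: no H
  1 × C: 3 H
  1 × C (aromatic): no H
  1 × C: no H
  1 × O: 1 H
  1 × S: 1 H
  Total hydrogens = 20.
Molecular formula: C15H20O3S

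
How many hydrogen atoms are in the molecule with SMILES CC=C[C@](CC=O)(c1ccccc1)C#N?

Hydrogens are implicit in SMILES; fill each atom to its normal valence:
  5 × C (aromatic): 1 H each → 5
  3 × C: 1 H each → 3
  2 × C: no H
  1 × C: 3 H
  1 × C: 2 H
  1 × C (aromatic): no H
  1 × N: no H
  1 × O: no H
  Total hydrogens = 13.

13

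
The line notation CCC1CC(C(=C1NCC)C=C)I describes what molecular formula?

C11H18IN

Heavy atoms from the SMILES: 11 C, 1 I, 1 N.
Implicit hydrogens by atom environment:
  4 × C: 2 H each → 8
  3 × C: 1 H each → 3
  2 × C: 3 H each → 6
  2 × C: no H
  1 × I: no H
  1 × N: 1 H
  Total hydrogens = 18.
Molecular formula: C11H18IN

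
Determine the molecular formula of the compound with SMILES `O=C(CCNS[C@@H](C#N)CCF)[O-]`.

Heavy atoms from the SMILES: 7 C, 1 F, 2 N, 2 O, 1 S.
Implicit hydrogens by atom environment:
  4 × C: 2 H each → 8
  2 × C: no H
  1 × C: 1 H
  1 × F: no H
  1 × N: 1 H
  1 × N: no H
  1 × O: no H
  1 × O (charge -1): no H
  1 × S: no H
  Total hydrogens = 10.
Net charge -1.
Molecular formula: C7H10FN2O2S-

C7H10FN2O2S-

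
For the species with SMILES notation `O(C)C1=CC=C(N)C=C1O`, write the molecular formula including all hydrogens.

Heavy atoms from the SMILES: 7 C, 1 N, 2 O.
Implicit hydrogens by atom environment:
  3 × C (aromatic): 1 H each → 3
  3 × C (aromatic): no H
  1 × C: 3 H
  1 × N: 2 H
  1 × O: 1 H
  1 × O: no H
  Total hydrogens = 9.
Molecular formula: C7H9NO2

C7H9NO2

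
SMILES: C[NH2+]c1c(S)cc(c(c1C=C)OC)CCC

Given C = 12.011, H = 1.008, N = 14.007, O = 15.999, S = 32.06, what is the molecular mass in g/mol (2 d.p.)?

Molecular formula: C13H20NOS+.
M = 13×12.011 + 20×1.008 + 1×14.007 + 1×15.999 + 1×32.06 = 238.37 g/mol.

238.37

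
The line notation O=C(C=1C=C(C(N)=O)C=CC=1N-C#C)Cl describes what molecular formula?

Heavy atoms from the SMILES: 10 C, 1 Cl, 2 N, 2 O.
Implicit hydrogens by atom environment:
  3 × C (aromatic): 1 H each → 3
  3 × C (aromatic): no H
  3 × C: no H
  2 × O: no H
  1 × C: 1 H
  1 × Cl: no H
  1 × N: 2 H
  1 × N: 1 H
  Total hydrogens = 7.
Molecular formula: C10H7ClN2O2

C10H7ClN2O2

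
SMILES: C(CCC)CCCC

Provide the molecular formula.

Heavy atoms from the SMILES: 8 C.
Implicit hydrogens by atom environment:
  6 × C: 2 H each → 12
  2 × C: 3 H each → 6
  Total hydrogens = 18.
Molecular formula: C8H18

C8H18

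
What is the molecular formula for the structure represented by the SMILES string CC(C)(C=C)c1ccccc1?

C11H14

Heavy atoms from the SMILES: 11 C.
Implicit hydrogens by atom environment:
  5 × C (aromatic): 1 H each → 5
  2 × C: 3 H each → 6
  1 × C: 2 H
  1 × C: 1 H
  1 × C: no H
  1 × C (aromatic): no H
  Total hydrogens = 14.
Molecular formula: C11H14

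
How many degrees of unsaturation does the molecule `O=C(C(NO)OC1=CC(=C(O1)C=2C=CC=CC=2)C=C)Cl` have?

9

Molecular formula from the SMILES: C14H12ClNO4.
DoU = (2C + 2 + N − H − X)/2 = (2·14 + 2 + 1 − 12 − 1)/2 = 18/2 = 9.
(Structurally: 2 ring(s) + 7 π bond(s) = 9.)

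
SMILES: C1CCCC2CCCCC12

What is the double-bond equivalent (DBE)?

Molecular formula from the SMILES: C10H18.
DoU = (2C + 2 + N − H − X)/2 = (2·10 + 2 + 0 − 18 − 0)/2 = 4/2 = 2.
(Structurally: 2 ring(s) + 0 π bond(s) = 2.)

2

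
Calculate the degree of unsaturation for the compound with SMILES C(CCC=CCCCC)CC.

1

Molecular formula from the SMILES: C11H22.
DoU = (2C + 2 + N − H − X)/2 = (2·11 + 2 + 0 − 22 − 0)/2 = 2/2 = 1.
(Structurally: 0 ring(s) + 1 π bond(s) = 1.)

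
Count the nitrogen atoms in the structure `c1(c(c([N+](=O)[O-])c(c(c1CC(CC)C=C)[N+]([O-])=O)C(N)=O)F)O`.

3

The symbol for nitrogen appears 3 times in the SMILES.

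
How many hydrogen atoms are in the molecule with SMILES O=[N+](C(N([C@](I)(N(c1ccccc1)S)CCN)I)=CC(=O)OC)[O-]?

16

Hydrogens are implicit in SMILES; fill each atom to its normal valence:
  5 × C (aromatic): 1 H each → 5
  3 × C: no H
  3 × O: no H
  2 × C: 2 H each → 4
  2 × I: no H
  2 × N: no H
  1 × C: 3 H
  1 × C: 1 H
  1 × C (aromatic): no H
  1 × N: 2 H
  1 × N (charge +1): no H
  1 × O (charge -1): no H
  1 × S: 1 H
  Total hydrogens = 16.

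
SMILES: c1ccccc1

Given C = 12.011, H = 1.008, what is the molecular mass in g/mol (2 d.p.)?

78.11

Molecular formula: C6H6.
M = 6×12.011 + 6×1.008 = 78.11 g/mol.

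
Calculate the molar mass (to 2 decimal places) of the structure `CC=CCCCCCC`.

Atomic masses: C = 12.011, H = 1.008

Molecular formula: C9H18.
M = 9×12.011 + 18×1.008 = 126.24 g/mol.

126.24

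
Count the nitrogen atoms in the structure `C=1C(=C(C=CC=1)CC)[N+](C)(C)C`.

The symbol for nitrogen appears 1 time in the SMILES.

1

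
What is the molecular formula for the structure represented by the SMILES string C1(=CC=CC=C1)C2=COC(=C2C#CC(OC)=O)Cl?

Heavy atoms from the SMILES: 14 C, 1 Cl, 3 O.
Implicit hydrogens by atom environment:
  6 × C (aromatic): 1 H each → 6
  4 × C (aromatic): no H
  3 × C: no H
  2 × O: no H
  1 × C: 3 H
  1 × Cl: no H
  1 × O (aromatic): no H
  Total hydrogens = 9.
Molecular formula: C14H9ClO3

C14H9ClO3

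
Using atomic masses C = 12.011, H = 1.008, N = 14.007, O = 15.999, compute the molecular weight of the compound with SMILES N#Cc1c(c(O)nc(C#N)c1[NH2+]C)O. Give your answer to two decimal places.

191.17

Molecular formula: C8H7N4O2+.
M = 8×12.011 + 7×1.008 + 4×14.007 + 2×15.999 = 191.17 g/mol.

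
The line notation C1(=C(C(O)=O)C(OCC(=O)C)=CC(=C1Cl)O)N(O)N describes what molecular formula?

C10H11ClN2O6

Heavy atoms from the SMILES: 10 C, 1 Cl, 2 N, 6 O.
Implicit hydrogens by atom environment:
  5 × C (aromatic): no H
  3 × O: 1 H each → 3
  3 × O: no H
  2 × C: no H
  1 × C: 3 H
  1 × C: 2 H
  1 × C (aromatic): 1 H
  1 × Cl: no H
  1 × N: 2 H
  1 × N: no H
  Total hydrogens = 11.
Molecular formula: C10H11ClN2O6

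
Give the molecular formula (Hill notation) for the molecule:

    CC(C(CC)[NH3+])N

Heavy atoms from the SMILES: 5 C, 2 N.
Implicit hydrogens by atom environment:
  2 × C: 3 H each → 6
  2 × C: 1 H each → 2
  1 × C: 2 H
  1 × N (charge +1): 3 H
  1 × N: 2 H
  Total hydrogens = 15.
Net charge +1.
Molecular formula: C5H15N2+

C5H15N2+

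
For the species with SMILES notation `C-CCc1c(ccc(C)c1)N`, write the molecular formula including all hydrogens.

C10H15N

Heavy atoms from the SMILES: 10 C, 1 N.
Implicit hydrogens by atom environment:
  3 × C (aromatic): 1 H each → 3
  3 × C (aromatic): no H
  2 × C: 3 H each → 6
  2 × C: 2 H each → 4
  1 × N: 2 H
  Total hydrogens = 15.
Molecular formula: C10H15N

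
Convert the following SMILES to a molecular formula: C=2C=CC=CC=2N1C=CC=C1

C10H9N

Heavy atoms from the SMILES: 10 C, 1 N.
Implicit hydrogens by atom environment:
  9 × C (aromatic): 1 H each → 9
  1 × C (aromatic): no H
  1 × N (aromatic): no H
  Total hydrogens = 9.
Molecular formula: C10H9N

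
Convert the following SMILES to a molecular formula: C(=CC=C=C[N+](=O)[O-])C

Heavy atoms from the SMILES: 6 C, 1 N, 2 O.
Implicit hydrogens by atom environment:
  4 × C: 1 H each → 4
  1 × C: 3 H
  1 × C: no H
  1 × N (charge +1): no H
  1 × O: no H
  1 × O (charge -1): no H
  Total hydrogens = 7.
Molecular formula: C6H7NO2

C6H7NO2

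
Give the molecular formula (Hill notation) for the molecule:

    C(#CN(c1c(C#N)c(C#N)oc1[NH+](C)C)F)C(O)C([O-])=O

Heavy atoms from the SMILES: 12 C, 1 F, 4 N, 4 O.
Implicit hydrogens by atom environment:
  5 × C: no H
  4 × C (aromatic): no H
  3 × N: no H
  2 × C: 3 H each → 6
  1 × C: 1 H
  1 × F: no H
  1 × N (charge +1): 1 H
  1 × O: 1 H
  1 × O (aromatic): no H
  1 × O: no H
  1 × O (charge -1): no H
  Total hydrogens = 9.
Molecular formula: C12H9FN4O4

C12H9FN4O4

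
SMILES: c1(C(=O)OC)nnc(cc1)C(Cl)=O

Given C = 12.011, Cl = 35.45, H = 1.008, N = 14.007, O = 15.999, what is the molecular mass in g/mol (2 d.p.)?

Molecular formula: C7H5ClN2O3.
M = 7×12.011 + 1×35.45 + 5×1.008 + 2×14.007 + 3×15.999 = 200.58 g/mol.

200.58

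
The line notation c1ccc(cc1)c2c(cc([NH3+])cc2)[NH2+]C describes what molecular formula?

[C13H16N2]2+

Heavy atoms from the SMILES: 13 C, 2 N.
Implicit hydrogens by atom environment:
  8 × C (aromatic): 1 H each → 8
  4 × C (aromatic): no H
  1 × C: 3 H
  1 × N (charge +1): 3 H
  1 × N (charge +1): 2 H
  Total hydrogens = 16.
Net charge +2.
Molecular formula: [C13H16N2]2+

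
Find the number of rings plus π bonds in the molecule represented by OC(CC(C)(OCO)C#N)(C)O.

2

Molecular formula from the SMILES: C7H13NO4.
DoU = (2C + 2 + N − H − X)/2 = (2·7 + 2 + 1 − 13 − 0)/2 = 4/2 = 2.
(Structurally: 0 ring(s) + 2 π bond(s) = 2.)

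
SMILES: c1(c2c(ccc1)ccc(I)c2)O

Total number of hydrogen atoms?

7

Hydrogens are implicit in SMILES; fill each atom to its normal valence:
  6 × C (aromatic): 1 H each → 6
  4 × C (aromatic): no H
  1 × I: no H
  1 × O: 1 H
  Total hydrogens = 7.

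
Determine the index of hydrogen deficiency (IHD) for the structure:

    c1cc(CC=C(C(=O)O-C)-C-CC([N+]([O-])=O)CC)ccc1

7

Molecular formula from the SMILES: C16H21NO4.
DoU = (2C + 2 + N − H − X)/2 = (2·16 + 2 + 1 − 21 − 0)/2 = 14/2 = 7.
(Structurally: 1 ring(s) + 6 π bond(s) = 7.)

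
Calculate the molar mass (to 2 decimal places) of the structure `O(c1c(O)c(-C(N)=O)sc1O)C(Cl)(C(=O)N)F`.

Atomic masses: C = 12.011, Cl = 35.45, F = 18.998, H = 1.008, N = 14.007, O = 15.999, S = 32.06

284.64

Molecular formula: C7H6ClFN2O5S.
M = 7×12.011 + 1×35.45 + 1×18.998 + 6×1.008 + 2×14.007 + 5×15.999 + 1×32.06 = 284.64 g/mol.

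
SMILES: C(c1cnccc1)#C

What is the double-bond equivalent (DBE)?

6

Molecular formula from the SMILES: C7H5N.
DoU = (2C + 2 + N − H − X)/2 = (2·7 + 2 + 1 − 5 − 0)/2 = 12/2 = 6.
(Structurally: 1 ring(s) + 5 π bond(s) = 6.)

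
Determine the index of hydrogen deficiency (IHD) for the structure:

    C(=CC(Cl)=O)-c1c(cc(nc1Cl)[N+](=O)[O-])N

Molecular formula from the SMILES: C8H5Cl2N3O3.
DoU = (2C + 2 + N − H − X)/2 = (2·8 + 2 + 3 − 5 − 2)/2 = 14/2 = 7.
(Structurally: 1 ring(s) + 6 π bond(s) = 7.)

7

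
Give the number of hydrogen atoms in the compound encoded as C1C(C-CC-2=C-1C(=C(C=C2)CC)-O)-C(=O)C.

Hydrogens are implicit in SMILES; fill each atom to its normal valence:
  4 × C: 2 H each → 8
  4 × C (aromatic): no H
  2 × C: 3 H each → 6
  2 × C (aromatic): 1 H each → 2
  1 × C: 1 H
  1 × C: no H
  1 × O: 1 H
  1 × O: no H
  Total hydrogens = 18.

18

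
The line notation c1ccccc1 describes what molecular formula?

Heavy atoms from the SMILES: 6 C.
Implicit hydrogens by atom environment:
  6 × C (aromatic): 1 H each → 6
  Total hydrogens = 6.
Molecular formula: C6H6

C6H6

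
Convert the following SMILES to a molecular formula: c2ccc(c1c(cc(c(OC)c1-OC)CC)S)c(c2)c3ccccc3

C22H22O2S

Heavy atoms from the SMILES: 22 C, 2 O, 1 S.
Implicit hydrogens by atom environment:
  10 × C (aromatic): 1 H each → 10
  8 × C (aromatic): no H
  3 × C: 3 H each → 9
  2 × O: no H
  1 × C: 2 H
  1 × S: 1 H
  Total hydrogens = 22.
Molecular formula: C22H22O2S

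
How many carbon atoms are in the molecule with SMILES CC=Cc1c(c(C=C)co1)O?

The symbol for carbon appears 9 times in the SMILES. Lowercase c denotes aromatic carbon and counts toward C.

9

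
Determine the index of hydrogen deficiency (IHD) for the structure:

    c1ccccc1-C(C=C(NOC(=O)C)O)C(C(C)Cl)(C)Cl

6

Molecular formula from the SMILES: C15H19Cl2NO3.
DoU = (2C + 2 + N − H − X)/2 = (2·15 + 2 + 1 − 19 − 2)/2 = 12/2 = 6.
(Structurally: 1 ring(s) + 5 π bond(s) = 6.)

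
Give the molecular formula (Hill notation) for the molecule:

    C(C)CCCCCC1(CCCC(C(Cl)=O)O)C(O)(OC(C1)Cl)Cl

Heavy atoms from the SMILES: 16 C, 3 Cl, 4 O.
Implicit hydrogens by atom environment:
  10 × C: 2 H each → 20
  3 × C: no H
  3 × Cl: no H
  2 × C: 1 H each → 2
  2 × O: 1 H each → 2
  2 × O: no H
  1 × C: 3 H
  Total hydrogens = 27.
Molecular formula: C16H27Cl3O4

C16H27Cl3O4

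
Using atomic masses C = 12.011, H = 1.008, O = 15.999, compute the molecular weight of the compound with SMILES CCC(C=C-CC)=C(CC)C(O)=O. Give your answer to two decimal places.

182.26

Molecular formula: C11H18O2.
M = 11×12.011 + 18×1.008 + 2×15.999 = 182.26 g/mol.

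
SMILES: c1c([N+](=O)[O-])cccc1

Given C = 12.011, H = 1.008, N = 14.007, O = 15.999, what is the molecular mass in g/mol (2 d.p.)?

Molecular formula: C6H5NO2.
M = 6×12.011 + 5×1.008 + 1×14.007 + 2×15.999 = 123.11 g/mol.

123.11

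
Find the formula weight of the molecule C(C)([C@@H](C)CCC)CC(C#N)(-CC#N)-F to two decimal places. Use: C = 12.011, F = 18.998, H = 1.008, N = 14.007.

210.30

Molecular formula: C12H19FN2.
M = 12×12.011 + 1×18.998 + 19×1.008 + 2×14.007 = 210.30 g/mol.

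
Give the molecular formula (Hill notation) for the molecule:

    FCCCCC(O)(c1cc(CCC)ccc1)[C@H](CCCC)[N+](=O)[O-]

C19H30FNO3

Heavy atoms from the SMILES: 19 C, 1 F, 1 N, 3 O.
Implicit hydrogens by atom environment:
  9 × C: 2 H each → 18
  4 × C (aromatic): 1 H each → 4
  2 × C: 3 H each → 6
  2 × C (aromatic): no H
  1 × C: 1 H
  1 × C: no H
  1 × F: no H
  1 × N (charge +1): no H
  1 × O: 1 H
  1 × O: no H
  1 × O (charge -1): no H
  Total hydrogens = 30.
Molecular formula: C19H30FNO3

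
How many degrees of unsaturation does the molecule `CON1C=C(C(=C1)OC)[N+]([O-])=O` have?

4

Molecular formula from the SMILES: C6H8N2O4.
DoU = (2C + 2 + N − H − X)/2 = (2·6 + 2 + 2 − 8 − 0)/2 = 8/2 = 4.
(Structurally: 1 ring(s) + 3 π bond(s) = 4.)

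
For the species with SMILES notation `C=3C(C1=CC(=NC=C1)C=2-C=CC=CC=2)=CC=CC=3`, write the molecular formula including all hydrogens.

Heavy atoms from the SMILES: 17 C, 1 N.
Implicit hydrogens by atom environment:
  13 × C (aromatic): 1 H each → 13
  4 × C (aromatic): no H
  1 × N (aromatic): no H
  Total hydrogens = 13.
Molecular formula: C17H13N

C17H13N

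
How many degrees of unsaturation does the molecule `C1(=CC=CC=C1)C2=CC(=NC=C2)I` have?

Molecular formula from the SMILES: C11H8IN.
DoU = (2C + 2 + N − H − X)/2 = (2·11 + 2 + 1 − 8 − 1)/2 = 16/2 = 8.
(Structurally: 2 ring(s) + 6 π bond(s) = 8.)

8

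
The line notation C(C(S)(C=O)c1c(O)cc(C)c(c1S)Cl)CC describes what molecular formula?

Heavy atoms from the SMILES: 12 C, 1 Cl, 2 O, 2 S.
Implicit hydrogens by atom environment:
  5 × C (aromatic): no H
  2 × C: 3 H each → 6
  2 × C: 2 H each → 4
  2 × S: 1 H each → 2
  1 × C (aromatic): 1 H
  1 × C: 1 H
  1 × C: no H
  1 × Cl: no H
  1 × O: 1 H
  1 × O: no H
  Total hydrogens = 15.
Molecular formula: C12H15ClO2S2

C12H15ClO2S2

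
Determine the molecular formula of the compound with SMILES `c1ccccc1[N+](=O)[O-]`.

C6H5NO2

Heavy atoms from the SMILES: 6 C, 1 N, 2 O.
Implicit hydrogens by atom environment:
  5 × C (aromatic): 1 H each → 5
  1 × C (aromatic): no H
  1 × N (charge +1): no H
  1 × O: no H
  1 × O (charge -1): no H
  Total hydrogens = 5.
Molecular formula: C6H5NO2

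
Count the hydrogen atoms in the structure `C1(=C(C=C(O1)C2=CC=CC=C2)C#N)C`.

Hydrogens are implicit in SMILES; fill each atom to its normal valence:
  6 × C (aromatic): 1 H each → 6
  4 × C (aromatic): no H
  1 × C: 3 H
  1 × C: no H
  1 × N: no H
  1 × O (aromatic): no H
  Total hydrogens = 9.

9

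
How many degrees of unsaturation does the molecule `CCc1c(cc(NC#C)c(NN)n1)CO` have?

Molecular formula from the SMILES: C10H14N4O.
DoU = (2C + 2 + N − H − X)/2 = (2·10 + 2 + 4 − 14 − 0)/2 = 12/2 = 6.
(Structurally: 1 ring(s) + 5 π bond(s) = 6.)

6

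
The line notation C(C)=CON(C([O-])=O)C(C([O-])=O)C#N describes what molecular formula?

[C7H6N2O5]2-

Heavy atoms from the SMILES: 7 C, 2 N, 5 O.
Implicit hydrogens by atom environment:
  3 × C: 1 H each → 3
  3 × C: no H
  3 × O: no H
  2 × N: no H
  2 × O (charge -1): no H
  1 × C: 3 H
  Total hydrogens = 6.
Net charge -2.
Molecular formula: [C7H6N2O5]2-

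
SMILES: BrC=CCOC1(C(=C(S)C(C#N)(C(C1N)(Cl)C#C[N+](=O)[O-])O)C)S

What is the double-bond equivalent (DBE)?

Molecular formula from the SMILES: C13H13BrClN3O4S2.
DoU = (2C + 2 + N − H − X)/2 = (2·13 + 2 + 3 − 13 − 2)/2 = 16/2 = 8.
(Structurally: 1 ring(s) + 7 π bond(s) = 8.)

8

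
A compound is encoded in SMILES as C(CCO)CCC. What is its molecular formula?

Heavy atoms from the SMILES: 6 C, 1 O.
Implicit hydrogens by atom environment:
  5 × C: 2 H each → 10
  1 × C: 3 H
  1 × O: 1 H
  Total hydrogens = 14.
Molecular formula: C6H14O

C6H14O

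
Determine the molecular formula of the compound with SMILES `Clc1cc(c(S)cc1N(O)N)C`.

Heavy atoms from the SMILES: 7 C, 1 Cl, 2 N, 1 O, 1 S.
Implicit hydrogens by atom environment:
  4 × C (aromatic): no H
  2 × C (aromatic): 1 H each → 2
  1 × C: 3 H
  1 × Cl: no H
  1 × N: 2 H
  1 × N: no H
  1 × O: 1 H
  1 × S: 1 H
  Total hydrogens = 9.
Molecular formula: C7H9ClN2OS

C7H9ClN2OS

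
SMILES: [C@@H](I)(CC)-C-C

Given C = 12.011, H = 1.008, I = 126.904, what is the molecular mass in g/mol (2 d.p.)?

198.05

Molecular formula: C5H11I.
M = 5×12.011 + 11×1.008 + 1×126.904 = 198.05 g/mol.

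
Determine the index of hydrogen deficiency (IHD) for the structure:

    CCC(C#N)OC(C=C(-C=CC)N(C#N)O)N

6

Molecular formula from the SMILES: C11H16N4O2.
DoU = (2C + 2 + N − H − X)/2 = (2·11 + 2 + 4 − 16 − 0)/2 = 12/2 = 6.
(Structurally: 0 ring(s) + 6 π bond(s) = 6.)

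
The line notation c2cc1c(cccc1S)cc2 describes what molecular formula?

Heavy atoms from the SMILES: 10 C, 1 S.
Implicit hydrogens by atom environment:
  7 × C (aromatic): 1 H each → 7
  3 × C (aromatic): no H
  1 × S: 1 H
  Total hydrogens = 8.
Molecular formula: C10H8S

C10H8S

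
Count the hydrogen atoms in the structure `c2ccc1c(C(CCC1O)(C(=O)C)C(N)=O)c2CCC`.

21

Hydrogens are implicit in SMILES; fill each atom to its normal valence:
  4 × C: 2 H each → 8
  3 × C (aromatic): 1 H each → 3
  3 × C (aromatic): no H
  3 × C: no H
  2 × C: 3 H each → 6
  2 × O: no H
  1 × C: 1 H
  1 × N: 2 H
  1 × O: 1 H
  Total hydrogens = 21.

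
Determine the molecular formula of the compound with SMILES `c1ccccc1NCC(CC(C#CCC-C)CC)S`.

Heavy atoms from the SMILES: 17 C, 1 N, 1 S.
Implicit hydrogens by atom environment:
  5 × C: 2 H each → 10
  5 × C (aromatic): 1 H each → 5
  2 × C: 3 H each → 6
  2 × C: 1 H each → 2
  2 × C: no H
  1 × C (aromatic): no H
  1 × N: 1 H
  1 × S: 1 H
  Total hydrogens = 25.
Molecular formula: C17H25NS

C17H25NS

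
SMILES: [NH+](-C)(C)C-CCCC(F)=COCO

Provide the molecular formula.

Heavy atoms from the SMILES: 9 C, 1 F, 1 N, 2 O.
Implicit hydrogens by atom environment:
  5 × C: 2 H each → 10
  2 × C: 3 H each → 6
  1 × C: 1 H
  1 × C: no H
  1 × F: no H
  1 × N (charge +1): 1 H
  1 × O: 1 H
  1 × O: no H
  Total hydrogens = 19.
Net charge +1.
Molecular formula: C9H19FNO2+

C9H19FNO2+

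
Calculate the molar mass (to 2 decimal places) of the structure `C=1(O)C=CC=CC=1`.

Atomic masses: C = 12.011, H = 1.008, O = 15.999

Molecular formula: C6H6O.
M = 6×12.011 + 6×1.008 + 1×15.999 = 94.11 g/mol.

94.11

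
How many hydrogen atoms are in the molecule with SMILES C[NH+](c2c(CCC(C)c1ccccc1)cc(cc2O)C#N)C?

Hydrogens are implicit in SMILES; fill each atom to its normal valence:
  7 × C (aromatic): 1 H each → 7
  5 × C (aromatic): no H
  3 × C: 3 H each → 9
  2 × C: 2 H each → 4
  1 × C: 1 H
  1 × C: no H
  1 × N (charge +1): 1 H
  1 × N: no H
  1 × O: 1 H
  Total hydrogens = 23.

23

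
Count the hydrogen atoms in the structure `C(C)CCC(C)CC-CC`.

22

Hydrogens are implicit in SMILES; fill each atom to its normal valence:
  6 × C: 2 H each → 12
  3 × C: 3 H each → 9
  1 × C: 1 H
  Total hydrogens = 22.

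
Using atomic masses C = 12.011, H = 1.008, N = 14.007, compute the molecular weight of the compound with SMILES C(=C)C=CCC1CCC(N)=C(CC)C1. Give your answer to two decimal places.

Molecular formula: C13H21N.
M = 13×12.011 + 21×1.008 + 1×14.007 = 191.32 g/mol.

191.32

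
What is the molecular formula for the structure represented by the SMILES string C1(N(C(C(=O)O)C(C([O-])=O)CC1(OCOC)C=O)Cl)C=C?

Heavy atoms from the SMILES: 12 C, 1 Cl, 1 N, 7 O.
Implicit hydrogens by atom environment:
  5 × C: 1 H each → 5
  5 × O: no H
  3 × C: 2 H each → 6
  3 × C: no H
  1 × C: 3 H
  1 × Cl: no H
  1 × N: no H
  1 × O: 1 H
  1 × O (charge -1): no H
  Total hydrogens = 15.
Net charge -1.
Molecular formula: C12H15ClNO7-

C12H15ClNO7-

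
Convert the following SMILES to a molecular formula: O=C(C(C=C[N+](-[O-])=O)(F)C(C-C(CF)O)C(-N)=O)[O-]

C9H11F2N2O6-

Heavy atoms from the SMILES: 9 C, 2 F, 2 N, 6 O.
Implicit hydrogens by atom environment:
  4 × C: 1 H each → 4
  3 × C: no H
  3 × O: no H
  2 × C: 2 H each → 4
  2 × F: no H
  2 × O (charge -1): no H
  1 × N: 2 H
  1 × N (charge +1): no H
  1 × O: 1 H
  Total hydrogens = 11.
Net charge -1.
Molecular formula: C9H11F2N2O6-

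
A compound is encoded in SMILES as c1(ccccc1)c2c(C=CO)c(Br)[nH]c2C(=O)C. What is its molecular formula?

Heavy atoms from the SMILES: 1 Br, 14 C, 1 N, 2 O.
Implicit hydrogens by atom environment:
  5 × C (aromatic): 1 H each → 5
  5 × C (aromatic): no H
  2 × C: 1 H each → 2
  1 × Br: no H
  1 × C: 3 H
  1 × C: no H
  1 × N (aromatic): 1 H
  1 × O: 1 H
  1 × O: no H
  Total hydrogens = 12.
Molecular formula: C14H12BrNO2

C14H12BrNO2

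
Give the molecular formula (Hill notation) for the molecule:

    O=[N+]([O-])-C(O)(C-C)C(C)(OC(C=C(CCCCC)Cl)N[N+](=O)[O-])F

C13H23ClFN3O6

Heavy atoms from the SMILES: 13 C, 1 Cl, 1 F, 3 N, 6 O.
Implicit hydrogens by atom environment:
  5 × C: 2 H each → 10
  3 × C: 3 H each → 9
  3 × C: no H
  3 × O: no H
  2 × C: 1 H each → 2
  2 × N (charge +1): no H
  2 × O (charge -1): no H
  1 × Cl: no H
  1 × F: no H
  1 × N: 1 H
  1 × O: 1 H
  Total hydrogens = 23.
Molecular formula: C13H23ClFN3O6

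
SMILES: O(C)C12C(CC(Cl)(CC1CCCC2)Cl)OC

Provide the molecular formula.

Heavy atoms from the SMILES: 12 C, 2 Cl, 2 O.
Implicit hydrogens by atom environment:
  6 × C: 2 H each → 12
  2 × C: 3 H each → 6
  2 × C: 1 H each → 2
  2 × C: no H
  2 × Cl: no H
  2 × O: no H
  Total hydrogens = 20.
Molecular formula: C12H20Cl2O2

C12H20Cl2O2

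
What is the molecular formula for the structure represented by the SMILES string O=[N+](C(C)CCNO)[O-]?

C4H10N2O3

Heavy atoms from the SMILES: 4 C, 2 N, 3 O.
Implicit hydrogens by atom environment:
  2 × C: 2 H each → 4
  1 × C: 3 H
  1 × C: 1 H
  1 × N: 1 H
  1 × N (charge +1): no H
  1 × O: 1 H
  1 × O: no H
  1 × O (charge -1): no H
  Total hydrogens = 10.
Molecular formula: C4H10N2O3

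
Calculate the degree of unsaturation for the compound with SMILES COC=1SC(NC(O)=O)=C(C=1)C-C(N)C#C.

6

Molecular formula from the SMILES: C10H12N2O3S.
DoU = (2C + 2 + N − H − X)/2 = (2·10 + 2 + 2 − 12 − 0)/2 = 12/2 = 6.
(Structurally: 1 ring(s) + 5 π bond(s) = 6.)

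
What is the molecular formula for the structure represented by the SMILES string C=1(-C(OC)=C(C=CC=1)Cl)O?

Heavy atoms from the SMILES: 7 C, 1 Cl, 2 O.
Implicit hydrogens by atom environment:
  3 × C (aromatic): 1 H each → 3
  3 × C (aromatic): no H
  1 × C: 3 H
  1 × Cl: no H
  1 × O: 1 H
  1 × O: no H
  Total hydrogens = 7.
Molecular formula: C7H7ClO2

C7H7ClO2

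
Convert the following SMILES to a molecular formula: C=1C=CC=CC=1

C6H6

Heavy atoms from the SMILES: 6 C.
Implicit hydrogens by atom environment:
  6 × C (aromatic): 1 H each → 6
  Total hydrogens = 6.
Molecular formula: C6H6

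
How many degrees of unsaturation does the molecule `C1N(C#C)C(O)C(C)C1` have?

Molecular formula from the SMILES: C7H11NO.
DoU = (2C + 2 + N − H − X)/2 = (2·7 + 2 + 1 − 11 − 0)/2 = 6/2 = 3.
(Structurally: 1 ring(s) + 2 π bond(s) = 3.)

3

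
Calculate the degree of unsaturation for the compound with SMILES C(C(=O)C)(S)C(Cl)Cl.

Molecular formula from the SMILES: C4H6Cl2OS.
DoU = (2C + 2 + N − H − X)/2 = (2·4 + 2 + 0 − 6 − 2)/2 = 2/2 = 1.
(Structurally: 0 ring(s) + 1 π bond(s) = 1.)

1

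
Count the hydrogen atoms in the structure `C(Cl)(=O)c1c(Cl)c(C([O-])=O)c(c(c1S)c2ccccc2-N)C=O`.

Hydrogens are implicit in SMILES; fill each atom to its normal valence:
  8 × C (aromatic): no H
  4 × C (aromatic): 1 H each → 4
  3 × O: no H
  2 × C: no H
  2 × Cl: no H
  1 × C: 1 H
  1 × N: 2 H
  1 × O (charge -1): no H
  1 × S: 1 H
  Total hydrogens = 8.

8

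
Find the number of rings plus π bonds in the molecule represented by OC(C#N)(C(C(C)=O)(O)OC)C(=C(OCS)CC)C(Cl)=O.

5

Molecular formula from the SMILES: C12H16ClNO6S.
DoU = (2C + 2 + N − H − X)/2 = (2·12 + 2 + 1 − 16 − 1)/2 = 10/2 = 5.
(Structurally: 0 ring(s) + 5 π bond(s) = 5.)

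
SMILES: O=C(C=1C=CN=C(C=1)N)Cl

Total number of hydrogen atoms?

5

Hydrogens are implicit in SMILES; fill each atom to its normal valence:
  3 × C (aromatic): 1 H each → 3
  2 × C (aromatic): no H
  1 × C: no H
  1 × Cl: no H
  1 × N: 2 H
  1 × N (aromatic): no H
  1 × O: no H
  Total hydrogens = 5.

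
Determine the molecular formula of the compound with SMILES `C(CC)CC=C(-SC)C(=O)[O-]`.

Heavy atoms from the SMILES: 8 C, 2 O, 1 S.
Implicit hydrogens by atom environment:
  3 × C: 2 H each → 6
  2 × C: 3 H each → 6
  2 × C: no H
  1 × C: 1 H
  1 × O: no H
  1 × O (charge -1): no H
  1 × S: no H
  Total hydrogens = 13.
Net charge -1.
Molecular formula: C8H13O2S-

C8H13O2S-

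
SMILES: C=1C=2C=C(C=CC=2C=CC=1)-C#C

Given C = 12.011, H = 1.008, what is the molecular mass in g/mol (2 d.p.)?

152.20

Molecular formula: C12H8.
M = 12×12.011 + 8×1.008 = 152.20 g/mol.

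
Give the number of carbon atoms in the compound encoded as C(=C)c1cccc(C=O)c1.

The symbol for carbon appears 9 times in the SMILES. Lowercase c denotes aromatic carbon and counts toward C.

9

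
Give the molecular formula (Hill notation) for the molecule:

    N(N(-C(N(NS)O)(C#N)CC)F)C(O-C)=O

Heavy atoms from the SMILES: 6 C, 1 F, 5 N, 3 O, 1 S.
Implicit hydrogens by atom environment:
  3 × C: no H
  3 × N: no H
  2 × C: 3 H each → 6
  2 × N: 1 H each → 2
  2 × O: no H
  1 × C: 2 H
  1 × F: no H
  1 × O: 1 H
  1 × S: 1 H
  Total hydrogens = 12.
Molecular formula: C6H12FN5O3S

C6H12FN5O3S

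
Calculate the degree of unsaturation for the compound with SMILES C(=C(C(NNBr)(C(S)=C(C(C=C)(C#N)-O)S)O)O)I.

Molecular formula from the SMILES: C9H11BrIN3O3S2.
DoU = (2C + 2 + N − H − X)/2 = (2·9 + 2 + 3 − 11 − 2)/2 = 10/2 = 5.
(Structurally: 0 ring(s) + 5 π bond(s) = 5.)

5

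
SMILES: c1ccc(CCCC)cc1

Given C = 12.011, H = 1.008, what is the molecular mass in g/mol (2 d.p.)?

134.22

Molecular formula: C10H14.
M = 10×12.011 + 14×1.008 = 134.22 g/mol.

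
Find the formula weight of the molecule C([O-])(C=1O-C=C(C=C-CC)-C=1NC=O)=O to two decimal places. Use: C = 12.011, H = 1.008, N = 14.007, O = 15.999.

Molecular formula: C10H10NO4-.
M = 10×12.011 + 10×1.008 + 1×14.007 + 4×15.999 = 208.19 g/mol.

208.19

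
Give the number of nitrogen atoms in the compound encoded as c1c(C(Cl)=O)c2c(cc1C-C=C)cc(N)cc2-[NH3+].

The symbol for nitrogen appears 2 times in the SMILES.

2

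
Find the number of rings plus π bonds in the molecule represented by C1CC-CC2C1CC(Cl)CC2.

Molecular formula from the SMILES: C10H17Cl.
DoU = (2C + 2 + N − H − X)/2 = (2·10 + 2 + 0 − 17 − 1)/2 = 4/2 = 2.
(Structurally: 2 ring(s) + 0 π bond(s) = 2.)

2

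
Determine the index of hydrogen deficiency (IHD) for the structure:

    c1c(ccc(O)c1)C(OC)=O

Molecular formula from the SMILES: C8H8O3.
DoU = (2C + 2 + N − H − X)/2 = (2·8 + 2 + 0 − 8 − 0)/2 = 10/2 = 5.
(Structurally: 1 ring(s) + 4 π bond(s) = 5.)

5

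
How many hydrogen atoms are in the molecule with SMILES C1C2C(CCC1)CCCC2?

18

Hydrogens are implicit in SMILES; fill each atom to its normal valence:
  8 × C: 2 H each → 16
  2 × C: 1 H each → 2
  Total hydrogens = 18.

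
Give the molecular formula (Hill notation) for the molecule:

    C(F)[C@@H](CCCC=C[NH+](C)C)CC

Heavy atoms from the SMILES: 11 C, 1 F, 1 N.
Implicit hydrogens by atom environment:
  5 × C: 2 H each → 10
  3 × C: 3 H each → 9
  3 × C: 1 H each → 3
  1 × F: no H
  1 × N (charge +1): 1 H
  Total hydrogens = 23.
Net charge +1.
Molecular formula: C11H23FN+

C11H23FN+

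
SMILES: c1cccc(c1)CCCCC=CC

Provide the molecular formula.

C13H18

Heavy atoms from the SMILES: 13 C.
Implicit hydrogens by atom environment:
  5 × C (aromatic): 1 H each → 5
  4 × C: 2 H each → 8
  2 × C: 1 H each → 2
  1 × C: 3 H
  1 × C (aromatic): no H
  Total hydrogens = 18.
Molecular formula: C13H18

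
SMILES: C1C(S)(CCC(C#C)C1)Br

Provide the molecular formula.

Heavy atoms from the SMILES: 1 Br, 8 C, 1 S.
Implicit hydrogens by atom environment:
  4 × C: 2 H each → 8
  2 × C: 1 H each → 2
  2 × C: no H
  1 × Br: no H
  1 × S: 1 H
  Total hydrogens = 11.
Molecular formula: C8H11BrS

C8H11BrS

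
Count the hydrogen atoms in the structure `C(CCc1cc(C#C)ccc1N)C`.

15

Hydrogens are implicit in SMILES; fill each atom to its normal valence:
  3 × C: 2 H each → 6
  3 × C (aromatic): 1 H each → 3
  3 × C (aromatic): no H
  1 × C: 3 H
  1 × C: 1 H
  1 × C: no H
  1 × N: 2 H
  Total hydrogens = 15.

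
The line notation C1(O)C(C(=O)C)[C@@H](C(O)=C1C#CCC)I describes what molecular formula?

C11H13IO3

Heavy atoms from the SMILES: 11 C, 1 I, 3 O.
Implicit hydrogens by atom environment:
  5 × C: no H
  3 × C: 1 H each → 3
  2 × C: 3 H each → 6
  2 × O: 1 H each → 2
  1 × C: 2 H
  1 × I: no H
  1 × O: no H
  Total hydrogens = 13.
Molecular formula: C11H13IO3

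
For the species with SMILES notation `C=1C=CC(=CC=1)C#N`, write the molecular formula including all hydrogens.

Heavy atoms from the SMILES: 7 C, 1 N.
Implicit hydrogens by atom environment:
  5 × C (aromatic): 1 H each → 5
  1 × C (aromatic): no H
  1 × C: no H
  1 × N: no H
  Total hydrogens = 5.
Molecular formula: C7H5N

C7H5N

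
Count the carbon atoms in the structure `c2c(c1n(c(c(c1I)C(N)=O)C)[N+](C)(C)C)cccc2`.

15

The symbol for carbon appears 15 times in the SMILES. Lowercase c denotes aromatic carbon and counts toward C.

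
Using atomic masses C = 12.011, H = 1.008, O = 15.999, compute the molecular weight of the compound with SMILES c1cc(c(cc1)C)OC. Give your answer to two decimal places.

122.17

Molecular formula: C8H10O.
M = 8×12.011 + 10×1.008 + 1×15.999 = 122.17 g/mol.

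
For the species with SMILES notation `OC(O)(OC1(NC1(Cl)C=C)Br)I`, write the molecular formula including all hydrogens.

Heavy atoms from the SMILES: 1 Br, 5 C, 1 Cl, 1 I, 1 N, 3 O.
Implicit hydrogens by atom environment:
  3 × C: no H
  2 × O: 1 H each → 2
  1 × Br: no H
  1 × C: 2 H
  1 × C: 1 H
  1 × Cl: no H
  1 × I: no H
  1 × N: 1 H
  1 × O: no H
  Total hydrogens = 6.
Molecular formula: C5H6BrClINO3

C5H6BrClINO3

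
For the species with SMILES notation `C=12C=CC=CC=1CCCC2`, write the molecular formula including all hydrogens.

Heavy atoms from the SMILES: 10 C.
Implicit hydrogens by atom environment:
  4 × C: 2 H each → 8
  4 × C (aromatic): 1 H each → 4
  2 × C (aromatic): no H
  Total hydrogens = 12.
Molecular formula: C10H12

C10H12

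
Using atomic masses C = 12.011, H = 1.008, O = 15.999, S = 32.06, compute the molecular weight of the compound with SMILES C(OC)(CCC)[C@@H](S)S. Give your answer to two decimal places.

166.30

Molecular formula: C6H14OS2.
M = 6×12.011 + 14×1.008 + 1×15.999 + 2×32.06 = 166.30 g/mol.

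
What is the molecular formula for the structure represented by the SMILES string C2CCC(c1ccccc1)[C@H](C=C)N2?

C13H17N

Heavy atoms from the SMILES: 13 C, 1 N.
Implicit hydrogens by atom environment:
  5 × C (aromatic): 1 H each → 5
  4 × C: 2 H each → 8
  3 × C: 1 H each → 3
  1 × C (aromatic): no H
  1 × N: 1 H
  Total hydrogens = 17.
Molecular formula: C13H17N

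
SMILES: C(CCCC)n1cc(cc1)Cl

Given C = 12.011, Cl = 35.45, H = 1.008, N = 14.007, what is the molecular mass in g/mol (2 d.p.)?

171.67

Molecular formula: C9H14ClN.
M = 9×12.011 + 1×35.45 + 14×1.008 + 1×14.007 = 171.67 g/mol.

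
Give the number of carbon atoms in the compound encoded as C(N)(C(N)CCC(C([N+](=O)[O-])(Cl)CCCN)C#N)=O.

10

The symbol for carbon appears 10 times in the SMILES. (Cl is a single chlorine, not C + l.)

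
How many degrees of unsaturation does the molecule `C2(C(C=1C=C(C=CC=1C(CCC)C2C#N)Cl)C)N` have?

Molecular formula from the SMILES: C15H19ClN2.
DoU = (2C + 2 + N − H − X)/2 = (2·15 + 2 + 2 − 19 − 1)/2 = 14/2 = 7.
(Structurally: 2 ring(s) + 5 π bond(s) = 7.)

7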